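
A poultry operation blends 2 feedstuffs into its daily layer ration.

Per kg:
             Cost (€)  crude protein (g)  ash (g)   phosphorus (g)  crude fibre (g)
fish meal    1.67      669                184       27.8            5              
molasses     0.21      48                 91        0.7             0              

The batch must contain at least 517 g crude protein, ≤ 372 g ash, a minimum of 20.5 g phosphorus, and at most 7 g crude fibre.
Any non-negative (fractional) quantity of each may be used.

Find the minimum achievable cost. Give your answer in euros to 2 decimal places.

€1.29

Set it up as a linear program. Let x1 = kg of fish meal, x2 = kg of molasses.
min 1.67x1 + 0.21x2 subject to:
  669x1 + 48x2 ≥ 517   (crude protein)
  184x1 + 91x2 ≤ 372   (ash)
  27.8x1 + 0.7x2 ≥ 20.5   (phosphorus)
  5x1 ≤ 7   (crude fibre)
  x1, x2 ≥ 0.
The minimum-cost mix takes nothing from molasses — only fish meal. The crude protein requirement is met with equality.
So fish meal = 0.7728 kg.
Cost = 1.67·0.7728 = 1.2906.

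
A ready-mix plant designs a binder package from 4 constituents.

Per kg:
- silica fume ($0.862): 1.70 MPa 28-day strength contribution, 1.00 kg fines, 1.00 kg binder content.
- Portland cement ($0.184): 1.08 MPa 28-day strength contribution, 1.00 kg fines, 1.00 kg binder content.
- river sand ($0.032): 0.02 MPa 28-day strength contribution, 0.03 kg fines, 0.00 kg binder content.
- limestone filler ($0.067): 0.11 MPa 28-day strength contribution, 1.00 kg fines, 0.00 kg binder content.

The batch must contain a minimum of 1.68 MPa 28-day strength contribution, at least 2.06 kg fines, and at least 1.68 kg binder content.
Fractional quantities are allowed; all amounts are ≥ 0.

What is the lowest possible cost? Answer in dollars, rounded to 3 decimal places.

Let x1 = kg of silica fume, x2 = kg of Portland cement, x3 = kg of river sand, x4 = kg of limestone filler.
Minimize 0.862x1 + 0.184x2 + 0.032x3 + 0.067x4 subject to:
  1.7x1 + 1.08x2 + 0.02x3 + 0.11x4 ≥ 1.68   (28-day strength contribution)
  1x1 + 1x2 + 0.03x3 + 1x4 ≥ 2.06   (fines)
  1x1 + 1x2 ≥ 1.68   (binder content)
  x1, x2, x3, x4 ≥ 0.
The minimum-cost mix takes nothing from silica fume, river sand — only Portland cement, limestone filler. Binding constraints: fines and binder content.
Solving gives x2 = 1.68, x4 = 0.38.
Cost = 0.184·1.68 + 0.067·0.38 = 0.33458.

$0.335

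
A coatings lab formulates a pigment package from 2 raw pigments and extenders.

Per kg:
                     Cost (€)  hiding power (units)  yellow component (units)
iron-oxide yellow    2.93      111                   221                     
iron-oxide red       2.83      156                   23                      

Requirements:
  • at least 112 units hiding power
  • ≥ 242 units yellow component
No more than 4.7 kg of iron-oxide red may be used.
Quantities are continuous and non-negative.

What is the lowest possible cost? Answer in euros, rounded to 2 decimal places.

Let x1 = kg of iron-oxide yellow, x2 = kg of iron-oxide red.
Minimise 2.93x1 + 2.83x2 subject to:
  111x1 + 156x2 ≥ 112   (hiding power)
  221x1 + 23x2 ≥ 242   (yellow component)
  x2 ≤ 4.7
  x1, x2 ≥ 0.
The optimal basis is {iron-oxide yellow}; iron-oxide red drops out. Binding constraint: yellow component.
Optimal quantities: iron-oxide yellow = 1.095 kg.
Hence cost = 2.93·1.095 = €3.2084.

€3.21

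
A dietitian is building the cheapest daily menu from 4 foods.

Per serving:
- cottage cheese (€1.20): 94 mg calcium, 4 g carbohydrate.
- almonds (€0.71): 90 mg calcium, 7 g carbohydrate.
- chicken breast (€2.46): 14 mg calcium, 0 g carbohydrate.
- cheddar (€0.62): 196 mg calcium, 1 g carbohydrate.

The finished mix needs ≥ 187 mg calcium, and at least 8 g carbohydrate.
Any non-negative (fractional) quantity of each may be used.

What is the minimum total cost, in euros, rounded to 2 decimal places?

Let x1 = servings of cottage cheese, x2 = servings of almonds, x3 = servings of chicken breast, x4 = servings of cheddar.
min 1.2x1 + 0.71x2 + 2.46x3 + 0.62x4 with:
  94x1 + 90x2 + 14x3 + 196x4 ≥ 187   (calcium)
  4x1 + 7x2 + 1x4 ≥ 8   (carbohydrate)
  x1, x2, x3, x4 ≥ 0.
The cheapest feasible vertex uses only almonds, cheddar; cottage cheese, chicken breast are not used. The calcium and carbohydrate requirements are met with equality.
Solving gives x2 = 1.077, x4 = 0.4594.
Objective = 0.71·1.077 + 0.62·0.4594 = 1.0495.

€1.05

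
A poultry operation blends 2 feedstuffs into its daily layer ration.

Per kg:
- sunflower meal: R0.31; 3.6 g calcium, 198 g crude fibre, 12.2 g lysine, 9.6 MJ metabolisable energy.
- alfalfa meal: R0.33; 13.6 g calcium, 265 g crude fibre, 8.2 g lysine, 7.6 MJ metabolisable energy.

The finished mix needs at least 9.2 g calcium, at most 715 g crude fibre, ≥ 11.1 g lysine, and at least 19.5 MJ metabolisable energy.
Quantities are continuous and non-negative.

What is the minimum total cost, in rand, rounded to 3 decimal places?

R0.645

Let x1 = kg of sunflower meal, x2 = kg of alfalfa meal.
Minimise 0.31x1 + 0.33x2 with:
  3.6x1 + 13.6x2 ≥ 9.2   (calcium)
  198x1 + 265x2 ≤ 715   (crude fibre)
  12.2x1 + 8.2x2 ≥ 11.1   (lysine)
  9.6x1 + 7.6x2 ≥ 19.5   (metabolisable energy)
  x1, x2 ≥ 0.
Both inputs are positive at the optimum. Binding constraints: calcium and metabolisable energy.
That vertex is x1 = 1.8922, x2 = 0.17558.
Total cost: 0.31·1.8922 + 0.33·0.17558 = 0.64452.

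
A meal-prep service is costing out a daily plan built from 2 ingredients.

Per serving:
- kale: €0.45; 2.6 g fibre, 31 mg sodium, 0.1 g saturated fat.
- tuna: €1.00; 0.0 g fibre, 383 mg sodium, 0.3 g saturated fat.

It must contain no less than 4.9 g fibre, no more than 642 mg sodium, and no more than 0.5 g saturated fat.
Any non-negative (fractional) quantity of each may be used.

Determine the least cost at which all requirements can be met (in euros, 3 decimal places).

Set it up as a linear program. Let x1 = servings of kale, x2 = servings of tuna.
Minimise 0.45x1 + 1x2 with:
  2.6x1 ≥ 4.9   (fibre)
  31x1 + 383x2 ≤ 642   (sodium)
  0.1x1 + 0.3x2 ≤ 0.5   (saturated fat)
  x1, x2 ≥ 0.
The optimal basis is {kale}; tuna drops out. The fibre requirement is met with equality.
That vertex is x1 = 1.885.
Cost = 0.45·1.885 = 0.84825.

€0.848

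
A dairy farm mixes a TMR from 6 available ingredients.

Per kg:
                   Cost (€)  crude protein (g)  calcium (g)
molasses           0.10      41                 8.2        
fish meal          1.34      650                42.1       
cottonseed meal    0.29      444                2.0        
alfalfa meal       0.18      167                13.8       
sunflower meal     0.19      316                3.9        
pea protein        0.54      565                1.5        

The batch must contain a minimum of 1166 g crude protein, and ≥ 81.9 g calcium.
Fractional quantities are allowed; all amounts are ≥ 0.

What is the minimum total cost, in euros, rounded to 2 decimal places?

€1.16

This is a linear program. Let x1 = kg of molasses, x2 = kg of fish meal, x3 = kg of cottonseed meal, x4 = kg of alfalfa meal, x5 = kg of sunflower meal, x6 = kg of pea protein.
Minimise 0.1x1 + 1.34x2 + 0.29x3 + 0.18x4 + 0.19x5 + 0.54x6 s.t.:
  41x1 + 650x2 + 444x3 + 167x4 + 316x5 + 565x6 ≥ 1166   (crude protein)
  8.2x1 + 42.1x2 + 2x3 + 13.8x4 + 3.9x5 + 1.5x6 ≥ 81.9   (calcium)
  x1, x2, x3, x4, x5, x6 ≥ 0.
The optimal basis is {alfalfa meal, sunflower meal}; molasses, fish meal, cottonseed meal, pea protein drop out. There the crude protein and calcium constraints are tight.
Solving gives x4 = 5.751, x5 = 0.6506.
Cost = 0.18·5.751 + 0.19·0.6506 = 1.1588.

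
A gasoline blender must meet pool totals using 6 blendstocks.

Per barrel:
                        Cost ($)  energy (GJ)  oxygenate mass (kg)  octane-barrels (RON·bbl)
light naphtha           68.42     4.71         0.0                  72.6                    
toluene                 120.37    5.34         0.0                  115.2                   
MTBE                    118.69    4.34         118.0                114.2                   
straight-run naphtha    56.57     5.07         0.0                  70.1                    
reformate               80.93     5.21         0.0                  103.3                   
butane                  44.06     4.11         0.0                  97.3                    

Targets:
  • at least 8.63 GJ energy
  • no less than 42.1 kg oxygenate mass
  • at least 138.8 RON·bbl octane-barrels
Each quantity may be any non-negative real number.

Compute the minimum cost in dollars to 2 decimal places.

Let x1 = barrels of light naphtha, x2 = barrels of toluene, x3 = barrels of MTBE, x4 = barrels of straight-run naphtha, x5 = barrels of reformate, x6 = barrels of butane.
Minimize 68.42x1 + 120.37x2 + 118.69x3 + 56.57x4 + 80.93x5 + 44.06x6 with:
  4.71x1 + 5.34x2 + 4.34x3 + 5.07x4 + 5.21x5 + 4.11x6 ≥ 8.63   (energy)
  118x3 ≥ 42.1   (oxygenate mass)
  72.6x1 + 115.2x2 + 114.2x3 + 70.1x4 + 103.3x5 + 97.3x6 ≥ 138.8   (octane-barrels)
  x1, x2, x3, x4, x5, x6 ≥ 0.
The optimal basis is {MTBE, butane}; light naphtha, toluene, straight-run naphtha, reformate drop out. Binding constraints: energy and oxygenate mass.
That vertex is x3 = 0.3568, x6 = 1.723.
Hence cost = 118.69·0.3568 + 44.06·1.723 = $118.2640.

$118.26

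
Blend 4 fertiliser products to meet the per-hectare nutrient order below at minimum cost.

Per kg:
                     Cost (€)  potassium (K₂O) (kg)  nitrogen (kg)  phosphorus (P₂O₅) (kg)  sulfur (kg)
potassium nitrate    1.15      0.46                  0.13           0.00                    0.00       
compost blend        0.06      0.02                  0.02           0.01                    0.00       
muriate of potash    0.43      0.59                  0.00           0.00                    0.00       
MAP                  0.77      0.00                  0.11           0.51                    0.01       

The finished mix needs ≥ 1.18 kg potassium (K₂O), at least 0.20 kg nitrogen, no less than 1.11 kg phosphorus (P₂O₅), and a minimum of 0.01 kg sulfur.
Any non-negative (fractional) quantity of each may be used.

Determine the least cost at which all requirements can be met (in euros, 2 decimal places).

Let x1 = kg of potassium nitrate, x2 = kg of compost blend, x3 = kg of muriate of potash, x4 = kg of MAP.
Minimise 1.15x1 + 0.06x2 + 0.43x3 + 0.77x4 with:
  0.46x1 + 0.02x2 + 0.59x3 ≥ 1.18   (potassium (K₂O))
  0.13x1 + 0.02x2 + 0.11x4 ≥ 0.2   (nitrogen)
  0.01x2 + 0.51x4 ≥ 1.11   (phosphorus (P₂O₅))
  0.01x4 ≥ 0.01   (sulfur)
  x1, x2, x3, x4 ≥ 0.
The minimum-cost mix takes nothing from potassium nitrate, compost blend — only muriate of potash, MAP. There the potassium (K₂O) and phosphorus (P₂O₅) constraints are tight.
That vertex is x3 = 2, x4 = 2.176.
Objective = 0.43·2 + 0.77·2.176 = 2.5355.

€2.54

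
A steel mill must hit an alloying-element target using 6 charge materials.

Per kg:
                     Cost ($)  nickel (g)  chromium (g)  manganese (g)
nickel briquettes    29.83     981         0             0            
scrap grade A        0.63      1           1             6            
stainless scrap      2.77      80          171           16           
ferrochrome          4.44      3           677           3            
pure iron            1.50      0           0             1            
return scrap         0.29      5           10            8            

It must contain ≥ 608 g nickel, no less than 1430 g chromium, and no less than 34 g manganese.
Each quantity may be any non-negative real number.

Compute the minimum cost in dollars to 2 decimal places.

Let x1 = kg of nickel briquettes, x2 = kg of scrap grade A, x3 = kg of stainless scrap, x4 = kg of ferrochrome, x5 = kg of pure iron, x6 = kg of return scrap.
Minimize 29.83x1 + 0.63x2 + 2.77x3 + 4.44x4 + 1.5x5 + 0.29x6 with:
  981x1 + 1x2 + 80x3 + 3x4 + 5x6 ≥ 608   (nickel)
  1x2 + 171x3 + 677x4 + 10x6 ≥ 1430   (chromium)
  6x2 + 16x3 + 3x4 + 1x5 + 8x6 ≥ 34   (manganese)
  x1, x2, x3, x4, x5, x6 ≥ 0.
At the optimum only stainless scrap, ferrochrome are positive (nickel briquettes, scrap grade A, pure iron, return scrap = 0). Binding constraints: nickel and chromium.
That vertex is x3 = 7.593, x4 = 0.1945.
Hence cost = 2.77·7.593 + 4.44·0.1945 = $21.8962.

$21.90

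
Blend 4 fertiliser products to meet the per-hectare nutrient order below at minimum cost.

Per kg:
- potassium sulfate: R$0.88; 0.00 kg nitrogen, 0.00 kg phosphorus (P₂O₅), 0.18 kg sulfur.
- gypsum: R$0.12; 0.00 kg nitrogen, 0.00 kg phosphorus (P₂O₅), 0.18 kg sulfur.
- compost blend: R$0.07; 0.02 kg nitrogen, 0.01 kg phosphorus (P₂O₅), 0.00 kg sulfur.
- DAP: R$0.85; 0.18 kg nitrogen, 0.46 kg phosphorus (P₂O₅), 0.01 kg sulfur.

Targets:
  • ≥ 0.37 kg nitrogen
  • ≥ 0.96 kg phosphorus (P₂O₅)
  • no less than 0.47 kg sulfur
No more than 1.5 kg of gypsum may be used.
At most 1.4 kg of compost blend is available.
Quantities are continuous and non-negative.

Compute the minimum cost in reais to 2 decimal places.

R$2.83

This is a linear program. Let x1 = kg of potassium sulfate, x2 = kg of gypsum, x3 = kg of compost blend, x4 = kg of DAP.
Minimise 0.88x1 + 0.12x2 + 0.07x3 + 0.85x4 s.t.:
  0.02x3 + 0.18x4 ≥ 0.37   (nitrogen)
  0.01x3 + 0.46x4 ≥ 0.96   (phosphorus (P₂O₅))
  0.18x1 + 0.18x2 + 0.01x4 ≥ 0.47   (sulfur)
  x2 ≤ 1.5
  x3 ≤ 1.4
  x1, x2, x3, x4 ≥ 0.
The cheapest feasible vertex uses only potassium sulfate, gypsum, DAP; compost blend is not used. There the phosphorus (P₂O₅), sulfur, the gypsum cap constraints are tight.
Solving gives x1 = 0.9952, x2 = 1.5, x4 = 2.087.
Total cost: 0.88·0.9952 + 0.12·1.5 + 0.85·2.087 = 2.8297.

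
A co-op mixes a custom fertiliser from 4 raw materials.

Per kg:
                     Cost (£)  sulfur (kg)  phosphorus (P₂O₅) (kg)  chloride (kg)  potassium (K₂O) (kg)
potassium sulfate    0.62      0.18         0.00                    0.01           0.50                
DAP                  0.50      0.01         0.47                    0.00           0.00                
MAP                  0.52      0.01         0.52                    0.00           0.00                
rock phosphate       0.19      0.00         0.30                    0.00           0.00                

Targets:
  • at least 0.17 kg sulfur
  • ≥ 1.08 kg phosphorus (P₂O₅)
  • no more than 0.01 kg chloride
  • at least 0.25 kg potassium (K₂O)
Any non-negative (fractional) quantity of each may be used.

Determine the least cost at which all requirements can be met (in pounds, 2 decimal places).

Let x1 = kg of potassium sulfate, x2 = kg of DAP, x3 = kg of MAP, x4 = kg of rock phosphate.
Minimize 0.62x1 + 0.5x2 + 0.52x3 + 0.19x4 with:
  0.18x1 + 0.01x2 + 0.01x3 ≥ 0.17   (sulfur)
  0.47x2 + 0.52x3 + 0.3x4 ≥ 1.08   (phosphorus (P₂O₅))
  0.01x1 ≤ 0.01   (chloride)
  0.5x1 ≥ 0.25   (potassium (K₂O))
  x1, x2, x3, x4 ≥ 0.
At the optimum only potassium sulfate, rock phosphate are positive (DAP, MAP = 0). The sulfur and phosphorus (P₂O₅) requirements are met with equality.
So potassium sulfate = 0.9444 kg, rock phosphate = 3.6 kg.
Cost = 0.62·0.9444 + 0.19·3.6 = 1.2695.

£1.27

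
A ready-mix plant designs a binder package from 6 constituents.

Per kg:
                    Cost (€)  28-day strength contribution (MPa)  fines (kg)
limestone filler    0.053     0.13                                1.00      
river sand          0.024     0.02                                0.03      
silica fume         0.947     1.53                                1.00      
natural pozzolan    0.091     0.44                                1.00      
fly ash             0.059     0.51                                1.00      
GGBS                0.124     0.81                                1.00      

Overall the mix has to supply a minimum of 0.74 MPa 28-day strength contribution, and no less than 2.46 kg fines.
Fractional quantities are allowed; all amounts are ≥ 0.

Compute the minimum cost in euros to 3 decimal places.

Set it up as a linear program. Let x1 = kg of limestone filler, x2 = kg of river sand, x3 = kg of silica fume, x4 = kg of natural pozzolan, x5 = kg of fly ash, x6 = kg of GGBS.
Minimize 0.053x1 + 0.024x2 + 0.947x3 + 0.091x4 + 0.059x5 + 0.124x6 subject to:
  0.13x1 + 0.02x2 + 1.53x3 + 0.44x4 + 0.51x5 + 0.81x6 ≥ 0.74   (28-day strength contribution)
  1x1 + 0.03x2 + 1x3 + 1x4 + 1x5 + 1x6 ≥ 2.46   (fines)
  x1, x2, x3, x4, x5, x6 ≥ 0.
The minimum-cost mix takes nothing from river sand, silica fume, natural pozzolan, GGBS — only limestone filler, fly ash. The 28-day strength contribution and fines requirements are met with equality.
Solving gives x1 = 1.354, x5 = 1.106.
Cost = 0.053·1.354 + 0.059·1.106 = 0.13702.

€0.137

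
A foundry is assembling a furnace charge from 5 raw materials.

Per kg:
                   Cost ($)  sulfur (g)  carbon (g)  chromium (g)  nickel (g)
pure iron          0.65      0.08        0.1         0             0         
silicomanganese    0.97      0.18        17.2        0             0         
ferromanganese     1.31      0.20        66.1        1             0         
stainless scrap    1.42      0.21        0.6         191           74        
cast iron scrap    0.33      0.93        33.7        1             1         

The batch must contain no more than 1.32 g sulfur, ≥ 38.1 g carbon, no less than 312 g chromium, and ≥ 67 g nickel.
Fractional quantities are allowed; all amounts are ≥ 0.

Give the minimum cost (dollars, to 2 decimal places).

This is a linear program. Let x1 = kg of pure iron, x2 = kg of silicomanganese, x3 = kg of ferromanganese, x4 = kg of stainless scrap, x5 = kg of cast iron scrap.
min 0.65x1 + 0.97x2 + 1.31x3 + 1.42x4 + 0.33x5 with:
  0.08x1 + 0.18x2 + 0.2x3 + 0.21x4 + 0.93x5 ≤ 1.32   (sulfur)
  0.1x1 + 17.2x2 + 66.1x3 + 0.6x4 + 33.7x5 ≥ 38.1   (carbon)
  1x3 + 191x4 + 1x5 ≥ 312   (chromium)
  74x4 + 1x5 ≥ 67   (nickel)
  x1, x2, x3, x4, x5 ≥ 0.
At the optimum only ferromanganese, stainless scrap, cast iron scrap are positive (pure iron, silicomanganese = 0). There the sulfur, carbon, chromium constraints are tight.
That vertex is x3 = 0.02852, x4 = 1.628, x5 = 1.046.
Cost = 1.31·0.02852 + 1.42·1.628 + 0.33·1.046 = 2.6943.

$2.69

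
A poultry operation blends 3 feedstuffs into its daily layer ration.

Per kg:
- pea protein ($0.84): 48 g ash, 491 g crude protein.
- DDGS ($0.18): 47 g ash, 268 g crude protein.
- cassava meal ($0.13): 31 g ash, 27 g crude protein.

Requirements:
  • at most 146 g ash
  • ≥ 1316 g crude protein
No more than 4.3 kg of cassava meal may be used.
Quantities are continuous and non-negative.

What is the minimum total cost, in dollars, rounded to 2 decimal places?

$2.02

Let x1 = kg of pea protein, x2 = kg of DDGS, x3 = kg of cassava meal.
Minimise 0.84x1 + 0.18x2 + 0.13x3 subject to:
  48x1 + 47x2 + 31x3 ≤ 146   (ash)
  491x1 + 268x2 + 27x3 ≥ 1316   (crude protein)
  x3 ≤ 4.3
  x1, x2, x3 ≥ 0.
The cheapest feasible vertex uses only pea protein, DDGS; cassava meal is not used. The ash and crude protein requirements are met with equality.
Solving gives x1 = 2.225, x2 = 0.834.
Hence cost = 0.84·2.225 + 0.18·0.834 = $2.0191.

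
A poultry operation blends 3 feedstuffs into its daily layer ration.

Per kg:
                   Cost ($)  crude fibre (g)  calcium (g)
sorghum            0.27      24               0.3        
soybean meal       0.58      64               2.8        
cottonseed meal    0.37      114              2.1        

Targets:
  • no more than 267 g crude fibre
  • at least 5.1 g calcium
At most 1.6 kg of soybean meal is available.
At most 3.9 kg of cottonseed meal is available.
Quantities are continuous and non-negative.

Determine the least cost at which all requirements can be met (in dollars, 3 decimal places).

Let x1 = kg of sorghum, x2 = kg of soybean meal, x3 = kg of cottonseed meal.
Minimise 0.27x1 + 0.58x2 + 0.37x3 s.t.:
  24x1 + 64x2 + 114x3 ≤ 267   (crude fibre)
  0.3x1 + 2.8x2 + 2.1x3 ≥ 5.1   (calcium)
  x2 ≤ 1.6
  x3 ≤ 3.9
  x1, x2, x3 ≥ 0.
At the optimum only soybean meal, cottonseed meal are positive (sorghum = 0). Binding constraints: crude fibre and calcium.
That vertex is x2 = 0.112, x3 = 2.279.
Objective = 0.58·0.112 + 0.37·2.279 = 0.90819.

$0.908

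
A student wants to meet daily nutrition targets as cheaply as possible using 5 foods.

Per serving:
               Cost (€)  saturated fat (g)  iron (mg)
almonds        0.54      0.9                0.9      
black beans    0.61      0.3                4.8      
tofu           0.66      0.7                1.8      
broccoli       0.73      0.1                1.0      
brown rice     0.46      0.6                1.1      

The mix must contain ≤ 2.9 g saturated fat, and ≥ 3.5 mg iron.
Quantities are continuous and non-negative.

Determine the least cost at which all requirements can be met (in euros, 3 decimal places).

Set it up as a linear program. Let x1 = servings of almonds, x2 = servings of black beans, x3 = servings of tofu, x4 = servings of broccoli, x5 = servings of brown rice.
min 0.54x1 + 0.61x2 + 0.66x3 + 0.73x4 + 0.46x5 subject to:
  0.9x1 + 0.3x2 + 0.7x3 + 0.1x4 + 0.6x5 ≤ 2.9   (saturated fat)
  0.9x1 + 4.8x2 + 1.8x3 + 1x4 + 1.1x5 ≥ 3.5   (iron)
  x1, x2, x3, x4, x5 ≥ 0.
The minimum-cost mix takes nothing from almonds, tofu, broccoli, brown rice — only black beans. Binding constraint: iron.
So black beans = 0.7292 servings.
Cost = 0.61·0.7292 = 0.44481.

€0.445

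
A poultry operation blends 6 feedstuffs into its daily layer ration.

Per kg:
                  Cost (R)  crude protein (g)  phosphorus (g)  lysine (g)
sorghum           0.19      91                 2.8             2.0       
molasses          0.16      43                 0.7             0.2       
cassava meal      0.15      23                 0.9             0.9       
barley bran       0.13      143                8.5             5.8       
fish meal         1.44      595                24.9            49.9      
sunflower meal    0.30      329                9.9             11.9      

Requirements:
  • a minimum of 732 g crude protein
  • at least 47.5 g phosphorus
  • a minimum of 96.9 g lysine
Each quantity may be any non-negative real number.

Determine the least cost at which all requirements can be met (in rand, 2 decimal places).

R2.17

Treat it as an LP. Let x1 = kg of sorghum, x2 = kg of molasses, x3 = kg of cassava meal, x4 = kg of barley bran, x5 = kg of fish meal, x6 = kg of sunflower meal.
Minimize 0.19x1 + 0.16x2 + 0.15x3 + 0.13x4 + 1.44x5 + 0.3x6 subject to:
  91x1 + 43x2 + 23x3 + 143x4 + 595x5 + 329x6 ≥ 732   (crude protein)
  2.8x1 + 0.7x2 + 0.9x3 + 8.5x4 + 24.9x5 + 9.9x6 ≥ 47.5   (phosphorus)
  2x1 + 0.2x2 + 0.9x3 + 5.8x4 + 49.9x5 + 11.9x6 ≥ 96.9   (lysine)
  x1, x2, x3, x4, x5, x6 ≥ 0.
At the optimum only barley bran is positive (sorghum, molasses, cassava meal, fish meal, sunflower meal = 0). Binding constraint: lysine.
Solving gives x4 = 16.71.
Total cost: 0.13·16.71 = 2.1723.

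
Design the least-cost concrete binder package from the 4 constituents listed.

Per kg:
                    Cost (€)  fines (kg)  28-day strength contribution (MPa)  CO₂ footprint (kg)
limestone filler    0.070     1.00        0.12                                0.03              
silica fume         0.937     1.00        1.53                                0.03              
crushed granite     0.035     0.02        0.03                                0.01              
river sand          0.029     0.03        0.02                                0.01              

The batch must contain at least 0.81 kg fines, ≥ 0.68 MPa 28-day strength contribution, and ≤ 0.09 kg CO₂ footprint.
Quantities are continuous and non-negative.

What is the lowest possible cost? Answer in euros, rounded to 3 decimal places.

€0.407

Let x1 = kg of limestone filler, x2 = kg of silica fume, x3 = kg of crushed granite, x4 = kg of river sand.
Minimize 0.07x1 + 0.937x2 + 0.035x3 + 0.029x4 subject to:
  1x1 + 1x2 + 0.02x3 + 0.03x4 ≥ 0.81   (fines)
  0.12x1 + 1.53x2 + 0.03x3 + 0.02x4 ≥ 0.68   (28-day strength contribution)
  0.03x1 + 0.03x2 + 0.01x3 + 0.01x4 ≤ 0.09   (CO₂ footprint)
  x1, x2, x3, x4 ≥ 0.
The cheapest feasible vertex uses only limestone filler, silica fume; crushed granite, river sand are not used. Binding constraints: 28-day strength contribution and CO₂ footprint.
Optimal quantities: limestone filler = 2.773 kg, silica fume = 0.227 kg.
Objective = 0.07·2.773 + 0.937·0.227 = 0.40681.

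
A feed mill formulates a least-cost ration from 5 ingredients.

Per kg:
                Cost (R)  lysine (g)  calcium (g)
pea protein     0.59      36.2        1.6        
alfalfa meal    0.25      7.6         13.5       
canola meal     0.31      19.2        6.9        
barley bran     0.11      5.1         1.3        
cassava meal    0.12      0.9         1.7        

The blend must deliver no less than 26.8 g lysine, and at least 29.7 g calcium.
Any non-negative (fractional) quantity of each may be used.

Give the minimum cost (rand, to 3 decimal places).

Treat it as an LP. Let x1 = kg of pea protein, x2 = kg of alfalfa meal, x3 = kg of canola meal, x4 = kg of barley bran, x5 = kg of cassava meal.
Minimise 0.59x1 + 0.25x2 + 0.31x3 + 0.11x4 + 0.12x5 subject to:
  36.2x1 + 7.6x2 + 19.2x3 + 5.1x4 + 0.9x5 ≥ 26.8   (lysine)
  1.6x1 + 13.5x2 + 6.9x3 + 1.3x4 + 1.7x5 ≥ 29.7   (calcium)
  x1, x2, x3, x4, x5 ≥ 0.
The minimum-cost mix takes nothing from pea protein, barley bran, cassava meal — only alfalfa meal, canola meal. There the lysine and calcium constraints are tight.
So alfalfa meal = 1.864 kg, canola meal = 0.6582 kg.
Total cost: 0.25·1.864 + 0.31·0.6582 = 0.67004.

R0.670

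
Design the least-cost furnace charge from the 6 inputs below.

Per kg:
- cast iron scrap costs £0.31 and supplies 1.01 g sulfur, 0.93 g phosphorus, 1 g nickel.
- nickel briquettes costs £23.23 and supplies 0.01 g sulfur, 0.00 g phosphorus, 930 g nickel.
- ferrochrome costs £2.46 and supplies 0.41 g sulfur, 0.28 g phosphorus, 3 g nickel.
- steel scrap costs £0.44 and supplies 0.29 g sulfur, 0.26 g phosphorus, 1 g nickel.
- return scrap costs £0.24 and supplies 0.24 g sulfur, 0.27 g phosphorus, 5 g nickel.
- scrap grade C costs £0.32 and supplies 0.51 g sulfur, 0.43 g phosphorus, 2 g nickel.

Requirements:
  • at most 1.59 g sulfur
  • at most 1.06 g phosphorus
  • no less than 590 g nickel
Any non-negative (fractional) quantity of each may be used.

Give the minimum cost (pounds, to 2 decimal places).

Let x1 = kg of cast iron scrap, x2 = kg of nickel briquettes, x3 = kg of ferrochrome, x4 = kg of steel scrap, x5 = kg of return scrap, x6 = kg of scrap grade C.
Minimize 0.31x1 + 23.23x2 + 2.46x3 + 0.44x4 + 0.24x5 + 0.32x6 subject to:
  1.01x1 + 0.01x2 + 0.41x3 + 0.29x4 + 0.24x5 + 0.51x6 ≤ 1.59   (sulfur)
  0.93x1 + 0.28x3 + 0.26x4 + 0.27x5 + 0.43x6 ≤ 1.06   (phosphorus)
  1x1 + 930x2 + 3x3 + 1x4 + 5x5 + 2x6 ≥ 590   (nickel)
  x1, x2, x3, x4, x5, x6 ≥ 0.
The optimal basis is {nickel briquettes}; cast iron scrap, ferrochrome, steel scrap, return scrap, scrap grade C drop out. There the nickel constraint is tight.
Solving gives x2 = 0.6344.
Objective = 23.23·0.6344 = 14.7371.

£14.74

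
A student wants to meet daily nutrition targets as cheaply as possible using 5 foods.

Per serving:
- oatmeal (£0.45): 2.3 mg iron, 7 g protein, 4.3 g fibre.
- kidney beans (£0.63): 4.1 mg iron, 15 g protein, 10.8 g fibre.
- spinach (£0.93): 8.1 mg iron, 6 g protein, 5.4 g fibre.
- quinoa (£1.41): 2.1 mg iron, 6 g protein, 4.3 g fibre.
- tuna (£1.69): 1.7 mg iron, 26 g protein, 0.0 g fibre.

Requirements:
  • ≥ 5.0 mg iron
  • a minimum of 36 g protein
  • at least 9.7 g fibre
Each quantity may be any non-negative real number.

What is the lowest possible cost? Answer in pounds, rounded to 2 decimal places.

£1.51

Let x1 = servings of oatmeal, x2 = servings of kidney beans, x3 = servings of spinach, x4 = servings of quinoa, x5 = servings of tuna.
Minimise 0.45x1 + 0.63x2 + 0.93x3 + 1.41x4 + 1.69x5 with:
  2.3x1 + 4.1x2 + 8.1x3 + 2.1x4 + 1.7x5 ≥ 5   (iron)
  7x1 + 15x2 + 6x3 + 6x4 + 26x5 ≥ 36   (protein)
  4.3x1 + 10.8x2 + 5.4x3 + 4.3x4 ≥ 9.7   (fibre)
  x1, x2, x3, x4, x5 ≥ 0.
The optimal basis is {kidney beans}; oatmeal, spinach, quinoa, tuna drop out. Binding constraint: protein.
So kidney beans = 2.4 servings.
Cost = 0.63·2.4 = 1.5120.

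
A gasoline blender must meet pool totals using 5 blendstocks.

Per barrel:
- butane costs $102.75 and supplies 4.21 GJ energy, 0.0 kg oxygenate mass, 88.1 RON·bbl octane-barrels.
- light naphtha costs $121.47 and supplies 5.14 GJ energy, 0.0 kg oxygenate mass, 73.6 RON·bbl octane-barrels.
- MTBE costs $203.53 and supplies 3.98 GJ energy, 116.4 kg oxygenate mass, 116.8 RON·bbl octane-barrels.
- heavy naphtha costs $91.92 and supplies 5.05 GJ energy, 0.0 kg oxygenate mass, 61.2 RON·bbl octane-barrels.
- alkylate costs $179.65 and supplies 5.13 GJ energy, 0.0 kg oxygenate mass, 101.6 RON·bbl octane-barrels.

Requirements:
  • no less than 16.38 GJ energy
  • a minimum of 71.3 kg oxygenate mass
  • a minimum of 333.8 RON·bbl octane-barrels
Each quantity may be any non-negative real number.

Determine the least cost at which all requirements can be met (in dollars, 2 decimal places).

$444.16

This is a linear program. Let x1 = barrels of butane, x2 = barrels of light naphtha, x3 = barrels of MTBE, x4 = barrels of heavy naphtha, x5 = barrels of alkylate.
Minimise 102.75x1 + 121.47x2 + 203.53x3 + 91.92x4 + 179.65x5 s.t.:
  4.21x1 + 5.14x2 + 3.98x3 + 5.05x4 + 5.13x5 ≥ 16.38   (energy)
  116.4x3 ≥ 71.3   (oxygenate mass)
  88.1x1 + 73.6x2 + 116.8x3 + 61.2x4 + 101.6x5 ≥ 333.8   (octane-barrels)
  x1, x2, x3, x4, x5 ≥ 0.
The minimum-cost mix takes nothing from light naphtha, alkylate — only butane, MTBE, heavy naphtha. The energy, oxygenate mass, octane-barrels requirements are met with equality.
Solving gives x1 = 2.516, x3 = 0.61254, x4 = 0.66329.
Objective = 102.75·2.516 + 203.53·0.61254 + 91.92·0.66329 = 444.1589.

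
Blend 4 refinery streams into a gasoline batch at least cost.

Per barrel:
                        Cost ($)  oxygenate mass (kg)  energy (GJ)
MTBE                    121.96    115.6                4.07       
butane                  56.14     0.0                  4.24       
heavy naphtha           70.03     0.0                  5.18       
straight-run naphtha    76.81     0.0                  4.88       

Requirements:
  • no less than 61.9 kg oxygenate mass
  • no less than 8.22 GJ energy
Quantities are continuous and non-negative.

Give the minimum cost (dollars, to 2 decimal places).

$145.29

Let x1 = barrels of MTBE, x2 = barrels of butane, x3 = barrels of heavy naphtha, x4 = barrels of straight-run naphtha.
Minimize 121.96x1 + 56.14x2 + 70.03x3 + 76.81x4 s.t.:
  115.6x1 ≥ 61.9   (oxygenate mass)
  4.07x1 + 4.24x2 + 5.18x3 + 4.88x4 ≥ 8.22   (energy)
  x1, x2, x3, x4 ≥ 0.
The minimum-cost mix takes nothing from heavy naphtha, straight-run naphtha — only MTBE, butane. The oxygenate mass and energy requirements are met with equality.
That vertex is x1 = 0.53547, x2 = 1.4247.
Cost = 121.96·0.53547 + 56.14·1.4247 = 145.2886.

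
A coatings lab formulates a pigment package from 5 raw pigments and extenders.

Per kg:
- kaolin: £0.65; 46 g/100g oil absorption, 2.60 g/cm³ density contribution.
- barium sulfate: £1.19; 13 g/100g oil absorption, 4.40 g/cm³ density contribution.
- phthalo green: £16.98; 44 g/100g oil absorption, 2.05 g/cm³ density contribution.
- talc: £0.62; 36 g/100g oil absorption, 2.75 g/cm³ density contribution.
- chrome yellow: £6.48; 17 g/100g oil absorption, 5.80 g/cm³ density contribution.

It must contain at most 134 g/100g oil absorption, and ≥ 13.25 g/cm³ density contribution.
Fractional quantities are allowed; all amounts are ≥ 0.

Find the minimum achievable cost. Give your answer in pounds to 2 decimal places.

£3.16

Let x1 = kg of kaolin, x2 = kg of barium sulfate, x3 = kg of phthalo green, x4 = kg of talc, x5 = kg of chrome yellow.
min 0.65x1 + 1.19x2 + 16.98x3 + 0.62x4 + 6.48x5 with:
  46x1 + 13x2 + 44x3 + 36x4 + 17x5 ≤ 134   (oil absorption)
  2.6x1 + 4.4x2 + 2.05x3 + 2.75x4 + 5.8x5 ≥ 13.25   (density contribution)
  x1, x2, x3, x4, x5 ≥ 0.
The minimum-cost mix takes nothing from kaolin, phthalo green, chrome yellow — only barium sulfate, talc. The oil absorption and density contribution requirements are met with equality.
That vertex is x2 = 0.8846, x4 = 3.403.
Total cost: 1.19·0.8846 + 0.62·3.403 = 3.1625.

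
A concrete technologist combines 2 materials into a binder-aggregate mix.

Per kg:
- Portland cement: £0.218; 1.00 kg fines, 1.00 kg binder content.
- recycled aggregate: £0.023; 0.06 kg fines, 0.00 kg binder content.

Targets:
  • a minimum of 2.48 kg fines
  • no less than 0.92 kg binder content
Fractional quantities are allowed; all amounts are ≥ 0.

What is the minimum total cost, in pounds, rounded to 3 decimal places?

Set it up as a linear program. Let x1 = kg of Portland cement, x2 = kg of recycled aggregate.
Minimise 0.218x1 + 0.023x2 with:
  1x1 + 0.06x2 ≥ 2.48   (fines)
  1x1 ≥ 0.92   (binder content)
  x1, x2 ≥ 0.
The optimal basis is {Portland cement}; recycled aggregate drops out. Binding constraint: fines.
Optimal quantities: Portland cement = 2.48 kg.
Hence cost = 0.218·2.48 = £0.54064.

£0.541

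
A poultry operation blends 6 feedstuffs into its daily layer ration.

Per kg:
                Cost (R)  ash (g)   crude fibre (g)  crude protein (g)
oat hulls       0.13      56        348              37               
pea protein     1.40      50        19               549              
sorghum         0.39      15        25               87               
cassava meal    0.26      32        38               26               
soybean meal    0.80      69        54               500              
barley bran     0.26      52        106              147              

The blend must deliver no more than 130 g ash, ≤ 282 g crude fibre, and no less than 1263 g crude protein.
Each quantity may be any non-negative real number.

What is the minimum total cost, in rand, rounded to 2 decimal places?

Treat it as an LP. Let x1 = kg of oat hulls, x2 = kg of pea protein, x3 = kg of sorghum, x4 = kg of cassava meal, x5 = kg of soybean meal, x6 = kg of barley bran.
Minimize 0.13x1 + 1.4x2 + 0.39x3 + 0.26x4 + 0.8x5 + 0.26x6 with:
  56x1 + 50x2 + 15x3 + 32x4 + 69x5 + 52x6 ≤ 130   (ash)
  348x1 + 19x2 + 25x3 + 38x4 + 54x5 + 106x6 ≤ 282   (crude fibre)
  37x1 + 549x2 + 87x3 + 26x4 + 500x5 + 147x6 ≥ 1263   (crude protein)
  x1, x2, x3, x4, x5, x6 ≥ 0.
The cheapest feasible vertex uses only pea protein, soybean meal; oat hulls, sorghum, cassava meal, barley bran are not used. Binding constraints: ash and crude protein.
So pea protein = 1.719 kg, soybean meal = 0.6381 kg.
Hence cost = 1.4·1.719 + 0.8·0.6381 = R2.9171.

R2.92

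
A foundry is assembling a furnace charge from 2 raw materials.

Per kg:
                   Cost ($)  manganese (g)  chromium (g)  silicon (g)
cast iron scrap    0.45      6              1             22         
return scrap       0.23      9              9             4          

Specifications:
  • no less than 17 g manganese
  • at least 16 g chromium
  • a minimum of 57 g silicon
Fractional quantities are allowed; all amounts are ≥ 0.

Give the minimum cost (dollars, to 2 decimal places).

Let x1 = kg of cast iron scrap, x2 = kg of return scrap.
min 0.45x1 + 0.23x2 s.t.:
  6x1 + 9x2 ≥ 17   (manganese)
  1x1 + 9x2 ≥ 16   (chromium)
  22x1 + 4x2 ≥ 57   (silicon)
  x1, x2 ≥ 0.
Both inputs are positive at the optimum. Binding constraints: chromium and silicon.
So cast iron scrap = 2.314 kg, return scrap = 1.521 kg.
Hence cost = 0.45·2.314 + 0.23·1.521 = $1.3911.

$1.39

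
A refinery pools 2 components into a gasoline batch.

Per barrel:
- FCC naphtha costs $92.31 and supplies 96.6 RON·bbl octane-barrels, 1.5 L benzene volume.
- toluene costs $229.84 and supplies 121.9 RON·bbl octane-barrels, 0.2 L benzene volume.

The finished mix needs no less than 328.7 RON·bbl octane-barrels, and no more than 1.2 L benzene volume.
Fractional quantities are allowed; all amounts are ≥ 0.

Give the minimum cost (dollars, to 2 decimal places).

Let x1 = barrels of FCC naphtha, x2 = barrels of toluene.
Minimise 92.31x1 + 229.84x2 with:
  96.6x1 + 121.9x2 ≥ 328.7   (octane-barrels)
  1.5x1 + 0.2x2 ≤ 1.2   (benzene volume)
  x1, x2 ≥ 0.
Both inputs are positive at the optimum. There the octane-barrels and benzene volume constraints are tight.
Solving gives x1 = 0.49251, x2 = 2.3062.
Cost = 92.31·0.49251 + 229.84·2.3062 = 575.5206.

$575.52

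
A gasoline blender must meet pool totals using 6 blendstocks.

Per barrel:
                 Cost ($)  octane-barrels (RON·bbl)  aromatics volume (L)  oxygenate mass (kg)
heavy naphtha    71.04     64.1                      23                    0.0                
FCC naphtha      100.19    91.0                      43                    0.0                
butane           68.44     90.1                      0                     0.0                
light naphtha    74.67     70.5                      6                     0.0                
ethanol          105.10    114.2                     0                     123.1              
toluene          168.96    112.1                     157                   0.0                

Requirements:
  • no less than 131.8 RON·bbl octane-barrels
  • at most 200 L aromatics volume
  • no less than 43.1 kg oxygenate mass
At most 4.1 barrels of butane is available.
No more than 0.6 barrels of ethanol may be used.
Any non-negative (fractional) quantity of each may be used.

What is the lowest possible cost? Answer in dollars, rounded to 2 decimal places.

$106.54

Let x1 = barrels of heavy naphtha, x2 = barrels of FCC naphtha, x3 = barrels of butane, x4 = barrels of light naphtha, x5 = barrels of ethanol, x6 = barrels of toluene.
min 71.04x1 + 100.19x2 + 68.44x3 + 74.67x4 + 105.1x5 + 168.96x6 subject to:
  64.1x1 + 91x2 + 90.1x3 + 70.5x4 + 114.2x5 + 112.1x6 ≥ 131.8   (octane-barrels)
  23x1 + 43x2 + 6x4 + 157x6 ≤ 200   (aromatics volume)
  123.1x5 ≥ 43.1   (oxygenate mass)
  x3 ≤ 4.1
  x5 ≤ 0.6
  x1, x2, x3, x4, x5, x6 ≥ 0.
The cheapest feasible vertex uses only butane, ethanol; heavy naphtha, FCC naphtha, light naphtha, toluene are not used. The octane-barrels and oxygenate mass requirements are met with equality.
That vertex is x3 = 1.019, x5 = 0.3501.
Objective = 68.44·1.019 + 105.1·0.3501 = 106.5359.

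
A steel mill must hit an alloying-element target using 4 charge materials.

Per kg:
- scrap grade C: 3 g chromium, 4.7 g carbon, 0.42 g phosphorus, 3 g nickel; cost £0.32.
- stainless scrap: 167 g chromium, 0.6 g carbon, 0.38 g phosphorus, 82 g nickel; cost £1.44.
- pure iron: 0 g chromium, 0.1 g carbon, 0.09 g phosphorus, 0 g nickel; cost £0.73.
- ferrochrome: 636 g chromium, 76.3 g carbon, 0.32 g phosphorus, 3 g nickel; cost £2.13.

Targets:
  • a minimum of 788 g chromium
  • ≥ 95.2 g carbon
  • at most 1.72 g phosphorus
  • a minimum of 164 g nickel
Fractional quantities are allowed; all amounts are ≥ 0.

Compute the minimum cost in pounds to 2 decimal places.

Let x1 = kg of scrap grade C, x2 = kg of stainless scrap, x3 = kg of pure iron, x4 = kg of ferrochrome.
Minimize 0.32x1 + 1.44x2 + 0.73x3 + 2.13x4 s.t.:
  3x1 + 167x2 + 636x4 ≥ 788   (chromium)
  4.7x1 + 0.6x2 + 0.1x3 + 76.3x4 ≥ 95.2   (carbon)
  0.42x1 + 0.38x2 + 0.09x3 + 0.32x4 ≤ 1.72   (phosphorus)
  3x1 + 82x2 + 3x4 ≥ 164   (nickel)
  x1, x2, x3, x4 ≥ 0.
The minimum-cost mix takes nothing from scrap grade C, pure iron — only stainless scrap, ferrochrome. The carbon and nickel requirements are met with equality.
That vertex is x2 = 1.955, x4 = 1.232.
Total cost: 1.44·1.955 + 2.13·1.232 = 5.4394.

£5.44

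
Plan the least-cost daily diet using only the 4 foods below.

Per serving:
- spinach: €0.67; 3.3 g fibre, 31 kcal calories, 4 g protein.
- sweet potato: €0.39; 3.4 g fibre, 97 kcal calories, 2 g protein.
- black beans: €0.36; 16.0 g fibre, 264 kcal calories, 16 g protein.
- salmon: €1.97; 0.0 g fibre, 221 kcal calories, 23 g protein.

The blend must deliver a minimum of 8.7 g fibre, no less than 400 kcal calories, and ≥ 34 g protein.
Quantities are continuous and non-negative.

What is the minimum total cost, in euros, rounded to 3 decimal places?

Treat it as an LP. Let x1 = servings of spinach, x2 = servings of sweet potato, x3 = servings of black beans, x4 = servings of salmon.
Minimize 0.67x1 + 0.39x2 + 0.36x3 + 1.97x4 subject to:
  3.3x1 + 3.4x2 + 16x3 ≥ 8.7   (fibre)
  31x1 + 97x2 + 264x3 + 221x4 ≥ 400   (calories)
  4x1 + 2x2 + 16x3 + 23x4 ≥ 34   (protein)
  x1, x2, x3, x4 ≥ 0.
The minimum-cost mix takes nothing from spinach, sweet potato, salmon — only black beans. Binding constraint: protein.
Solving gives x3 = 2.125.
Objective = 0.36·2.125 = 0.76500.

€0.765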